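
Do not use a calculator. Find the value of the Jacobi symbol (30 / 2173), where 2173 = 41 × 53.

1

Pull out 2: since 2173 ≡ 5 (mod 8), (2/2173) = -1.
Reciprocity: 15 ≡ 3 and 2173 ≡ 1 (mod 4), so (15/2173) = +(2173/15).
Reduce top mod 15: now compute (13/15).
Reciprocity: 13 ≡ 1 and 15 ≡ 3 (mod 4), so (13/15) = +(15/13).
Reduce top mod 13: now compute (2/13).
Pull out 2: since 13 ≡ 5 (mod 8), (2/13) = -1.
Reached (1/13) = 1. Collecting the sign flips along the way, the symbol is +1.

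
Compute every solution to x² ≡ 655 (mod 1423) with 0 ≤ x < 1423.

670, 753

Since 1423 ≡ 3 (mod 4), a square root of 655 is 655^((1423+1)/4) = 655^356 mod 1423.
Repeated squaring: 655^2≡702, 655^4≡446, 655^8≡1119, 655^16≡1344, 655^32≡549, 655^64≡1148, 655^128≡206, 655^256≡1169 (mod 1423).
655^356 = 655^(256+64+32+4) ≡ 670 (mod 1423).
Check: 670² = 448900 ≡ 655 (mod 1423). The two roots are 670 and 753.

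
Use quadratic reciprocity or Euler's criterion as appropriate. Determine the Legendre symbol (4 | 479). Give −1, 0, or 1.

Euler's criterion: (4/479) ≡ 4^239 (mod 479).
4^2 ≡ 16 (mod 479)
4^4 ≡ 256 (mod 479)
4^8 ≡ 392 (mod 479)
4^16 ≡ 384 (mod 479)
4^32 ≡ 403 (mod 479)
4^64 ≡ 28 (mod 479)
4^128 ≡ 305 (mod 479)
4^239 = 4^(128+64+32+8+4+2+1) ≡ 1 (mod 479).
Result is 1, so (4/479) = 1.

1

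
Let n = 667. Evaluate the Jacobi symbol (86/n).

Pull out 2: since 667 ≡ 3 (mod 8), (2/667) = -1.
Reciprocity: 43 ≡ 3 and 667 ≡ 3 (mod 4), so (43/667) = −(667/43).
Reduce top mod 43: now compute (22/43).
Pull out 2: since 43 ≡ 3 (mod 8), (2/43) = -1.
Reciprocity: 11 ≡ 3 and 43 ≡ 3 (mod 4), so (11/43) = −(43/11).
Reduce top mod 11: now compute (10/11).
Pull out 2: since 11 ≡ 3 (mod 8), (2/11) = -1.
Reciprocity: 5 ≡ 1 and 11 ≡ 3 (mod 4), so (5/11) = +(11/5).
Reduce top mod 5: now compute (1/5).
Reached (1/5) = 1. Collecting the sign flips along the way, the symbol is -1.

-1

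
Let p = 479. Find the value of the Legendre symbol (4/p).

Pull out 2^2: since 479 ≡ 7 (mod 8), (2/479) = +1, so (2/479)^2 = +1.
Reached (1/479) = 1. Collecting the sign flips along the way, the symbol is +1.

1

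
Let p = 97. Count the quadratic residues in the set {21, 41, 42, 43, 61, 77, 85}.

3

(21/97) = -1 → non-residue.
(41/97) = -1 → non-residue.
(42/97) = -1 → non-residue.
(43/97) = +1 → QR.
(61/97) = +1 → QR.
(77/97) = -1 → non-residue.
(85/97) = +1 → QR.
Total quadratic residues among the 7: 3.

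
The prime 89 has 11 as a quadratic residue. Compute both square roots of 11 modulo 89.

89 ≡ 1 (mod 4), so we find a root by search.
Trying successive values, 10² = 100 ≡ 11 (mod 89). The other root is 89 − 10 = 79.

10, 79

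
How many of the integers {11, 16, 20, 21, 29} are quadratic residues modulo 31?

(11/31) = -1 → non-residue.
(16/31) = +1 → QR.
(20/31) = +1 → QR.
(21/31) = -1 → non-residue.
(29/31) = -1 → non-residue.
Total quadratic residues among the 5: 2.

2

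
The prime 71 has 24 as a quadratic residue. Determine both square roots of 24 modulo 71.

Since 71 ≡ 3 (mod 4), a square root of 24 is 24^((71+1)/4) = 24^18 mod 71.
Repeated squaring: 24^2≡8, 24^4≡64, 24^8≡49, 24^16≡58 (mod 71).
24^18 = 24^(16+2) ≡ 38 (mod 71).
Check: 38² = 1444 ≡ 24 (mod 71). The two roots are 33 and 38.

33, 38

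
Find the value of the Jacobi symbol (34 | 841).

Pull out 2: since 841 ≡ 1 (mod 8), (2/841) = +1.
Reciprocity: 17 ≡ 1 and 841 ≡ 1 (mod 4), so (17/841) = +(841/17).
Reduce top mod 17: now compute (8/17).
Pull out 2^3: since 17 ≡ 1 (mod 8), (2/17) = +1, so (2/17)^3 = +1.
Reached (1/17) = 1. Collecting the sign flips along the way, the symbol is +1.

1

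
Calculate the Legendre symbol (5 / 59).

1

Reciprocity: 5 ≡ 1 and 59 ≡ 3 (mod 4), so (5/59) = +(59/5).
Reduce top mod 5: now compute (4/5).
Pull out 2^2: since 5 ≡ 5 (mod 8), (2/5) = -1, so (2/5)^2 = +1.
Reached (1/5) = 1. Collecting the sign flips along the way, the symbol is +1.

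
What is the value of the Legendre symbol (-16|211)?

-1

Euler's criterion: (-16/211) ≡ 195^105 (mod 211).
195^2 ≡ 45 (mod 211)
195^4 ≡ 126 (mod 211)
195^8 ≡ 51 (mod 211)
195^16 ≡ 69 (mod 211)
195^32 ≡ 119 (mod 211)
195^64 ≡ 24 (mod 211)
195^105 = 195^(64+32+8+1) ≡ 210 (mod 211).
Result is 210 ≡ −1, so (-16/211) = −1.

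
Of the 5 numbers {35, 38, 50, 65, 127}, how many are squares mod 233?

(35/233) = -1 → non-residue.
(38/233) = +1 → QR.
(50/233) = +1 → QR.
(65/233) = -1 → non-residue.
(127/233) = -1 → non-residue.
Total quadratic residues among the 5: 2.

2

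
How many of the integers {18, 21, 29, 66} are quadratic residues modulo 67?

2

(18/67) = -1 → non-residue.
(21/67) = +1 → QR.
(29/67) = +1 → QR.
(66/67) = -1 → non-residue.
Total quadratic residues among the 4: 2.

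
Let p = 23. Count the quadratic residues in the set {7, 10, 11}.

(7/23) = -1 → non-residue.
(10/23) = -1 → non-residue.
(11/23) = -1 → non-residue.
Total quadratic residues among the 3: 0.

0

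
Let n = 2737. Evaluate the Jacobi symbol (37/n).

1

Reciprocity: 37 ≡ 1 and 2737 ≡ 1 (mod 4), so (37/2737) = +(2737/37).
Reduce top mod 37: now compute (36/37).
Pull out 2^2: since 37 ≡ 5 (mod 8), (2/37) = -1, so (2/37)^2 = +1.
Reciprocity: 9 ≡ 1 and 37 ≡ 1 (mod 4), so (9/37) = +(37/9).
Reduce top mod 9: now compute (1/9).
Reached (1/9) = 1. Collecting the sign flips along the way, the symbol is +1.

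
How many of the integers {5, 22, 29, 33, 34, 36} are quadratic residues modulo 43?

(5/43) = -1 → non-residue.
(22/43) = -1 → non-residue.
(29/43) = -1 → non-residue.
(33/43) = -1 → non-residue.
(34/43) = -1 → non-residue.
(36/43) = +1 → QR.
Total quadratic residues among the 6: 1.

1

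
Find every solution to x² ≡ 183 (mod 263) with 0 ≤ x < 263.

Since 263 ≡ 3 (mod 4), a square root of 183 is 183^((263+1)/4) = 183^66 mod 263.
Repeated squaring: 183^2≡88, 183^4≡117, 183^8≡13, 183^16≡169, 183^32≡157, 183^64≡190 (mod 263).
183^66 = 183^(64+2) ≡ 151 (mod 263).
Check: 151² = 22801 ≡ 183 (mod 263). The two roots are 112 and 151.

112, 151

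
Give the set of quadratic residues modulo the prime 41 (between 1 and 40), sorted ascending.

Square k = 1,…,20 (k and 41−k give the same square):
1²=1, 2²=4, 3²=9, 4²=16, 5²=25, 6²=36, 7²≡8, 8²≡23, 9²≡40, 10²≡18, 11²≡39, 12²≡21, 13²≡5, 14²≡32, 15²≡20, 16²≡10, 17²≡2, 18²≡37, 19²≡33, 20²≡31 (mod 41).
So the quadratic residues mod 41 are {1, 2, 4, 5, 8, 9, 10, 16, 18, 20, 21, 23, 25, 31, 32, 33, 36, 37, 39, 40}.

1, 2, 4, 5, 8, 9, 10, 16, 18, 20, 21, 23, 25, 31, 32, 33, 36, 37, 39, 40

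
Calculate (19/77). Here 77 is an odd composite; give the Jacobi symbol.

1

Reciprocity: 19 ≡ 3 and 77 ≡ 1 (mod 4), so (19/77) = +(77/19).
Reduce top mod 19: now compute (1/19).
Reached (1/19) = 1. Collecting the sign flips along the way, the symbol is +1.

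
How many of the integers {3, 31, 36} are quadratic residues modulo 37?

2

(3/37) = +1 → QR.
(31/37) = -1 → non-residue.
(36/37) = +1 → QR.
Total quadratic residues among the 3: 2.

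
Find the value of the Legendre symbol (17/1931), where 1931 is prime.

Reciprocity: 17 ≡ 1 and 1931 ≡ 3 (mod 4), so (17/1931) = +(1931/17).
Reduce top mod 17: now compute (10/17).
Pull out 2: since 17 ≡ 1 (mod 8), (2/17) = +1.
Reciprocity: 5 ≡ 1 and 17 ≡ 1 (mod 4), so (5/17) = +(17/5).
Reduce top mod 5: now compute (2/5).
Pull out 2: since 5 ≡ 5 (mod 8), (2/5) = -1.
Reached (1/5) = 1. Collecting the sign flips along the way, the symbol is -1.

-1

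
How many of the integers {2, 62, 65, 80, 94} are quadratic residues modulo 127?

3

(2/127) = +1 → QR.
(62/127) = +1 → QR.
(65/127) = -1 → non-residue.
(80/127) = -1 → non-residue.
(94/127) = +1 → QR.
Total quadratic residues among the 5: 3.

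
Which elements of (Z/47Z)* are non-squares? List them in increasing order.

Square k = 1,…,23 (k and 47−k give the same square):
1²=1, 2²=4, 3²=9, 4²=16, 5²=25, 6²=36, 7²≡2, 8²≡17, 9²≡34, 10²≡6, 11²≡27, 12²≡3, 13²≡28, 14²≡8, 15²≡37, 16²≡21, 17²≡7, 18²≡42, 19²≡32, 20²≡24, 21²≡18, 22²≡14, 23²≡12 (mod 47).
The residues are {1, 2, 3, 4, 6, 7, 8, 9, 12, 14, 16, 17, 18, 21, 24, 25, 27, 28, 32, 34, 36, 37, 42}; the non-residues are the remaining 23 nonzero classes.

5, 10, 11, 13, 15, 19, 20, 22, 23, 26, 29, 30, 31, 33, 35, 38, 39, 40, 41, 43, 44, 45, 46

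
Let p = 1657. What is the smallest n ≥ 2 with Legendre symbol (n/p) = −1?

5

(2/1657) = +1, so 2 is a residue.
(3/1657) = +1, so 3 is a residue.
(4/1657) = +1, so 4 is a residue.
(5/1657) = −1, so 5 is the smallest positive non-residue mod 1657.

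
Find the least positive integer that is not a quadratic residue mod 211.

2

(2/211) = −1, so 2 is the smallest positive non-residue mod 211.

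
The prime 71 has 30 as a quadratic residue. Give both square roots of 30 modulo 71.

32, 39

Since 71 ≡ 3 (mod 4), a square root of 30 is 30^((71+1)/4) = 30^18 mod 71.
Repeated squaring: 30^2≡48, 30^4≡32, 30^8≡30, 30^16≡48 (mod 71).
30^18 = 30^(16+2) ≡ 32 (mod 71).
Check: 32² = 1024 ≡ 30 (mod 71). The two roots are 32 and 39.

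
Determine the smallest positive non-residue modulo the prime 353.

(2/353) = +1, so 2 is a residue.
(3/353) = −1, so 3 is the smallest positive non-residue mod 353.

3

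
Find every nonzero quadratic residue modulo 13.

1,3,4,9,10,12

Square k = 1,…,6 (k and 13−k give the same square):
1²=1, 2²=4, 3²=9, 4²≡3, 5²≡12, 6²≡10 (mod 13).
So the quadratic residues mod 13 are {1, 3, 4, 9, 10, 12}.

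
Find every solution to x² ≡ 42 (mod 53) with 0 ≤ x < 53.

25, 28

53 ≡ 1 (mod 4), so we find a root by search.
Trying successive values, 25² = 625 ≡ 42 (mod 53). The other root is 53 − 25 = 28.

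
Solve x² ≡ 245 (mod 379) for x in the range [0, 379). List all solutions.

106, 273

Since 379 ≡ 3 (mod 4), a square root of 245 is 245^((379+1)/4) = 245^95 mod 379.
Repeated squaring: 245^2≡143, 245^4≡362, 245^8≡289, 245^16≡141, 245^32≡173, 245^64≡367 (mod 379).
245^95 = 245^(64+16+8+4+2+1) ≡ 106 (mod 379).
Check: 106² = 11236 ≡ 245 (mod 379). The two roots are 106 and 273.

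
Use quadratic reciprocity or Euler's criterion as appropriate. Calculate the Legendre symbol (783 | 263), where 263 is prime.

-1

First reduce: 783 ≡ 257 (mod 263).
Reciprocity: 257 ≡ 1 and 263 ≡ 3 (mod 4), so (257/263) = +(263/257).
Reduce top mod 257: now compute (6/257).
Pull out 2: since 257 ≡ 1 (mod 8), (2/257) = +1.
Reciprocity: 3 ≡ 3 and 257 ≡ 1 (mod 4), so (3/257) = +(257/3).
Reduce top mod 3: now compute (2/3).
Pull out 2: since 3 ≡ 3 (mod 8), (2/3) = -1.
Reached (1/3) = 1. Collecting the sign flips along the way, the symbol is -1.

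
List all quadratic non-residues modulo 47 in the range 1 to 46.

Square k = 1,…,23 (k and 47−k give the same square):
1²=1, 2²=4, 3²=9, 4²=16, 5²=25, 6²=36, 7²≡2, 8²≡17, 9²≡34, 10²≡6, 11²≡27, 12²≡3, 13²≡28, 14²≡8, 15²≡37, 16²≡21, 17²≡7, 18²≡42, 19²≡32, 20²≡24, 21²≡18, 22²≡14, 23²≡12 (mod 47).
The residues are {1, 2, 3, 4, 6, 7, 8, 9, 12, 14, 16, 17, 18, 21, 24, 25, 27, 28, 32, 34, 36, 37, 42}; the non-residues are the remaining 23 nonzero classes.

5, 10, 11, 13, 15, 19, 20, 22, 23, 26, 29, 30, 31, 33, 35, 38, 39, 40, 41, 43, 44, 45, 46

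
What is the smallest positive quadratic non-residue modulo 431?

7

(2/431) = +1, so 2 is a residue.
(3/431) = +1, so 3 is a residue.
(4/431) = +1, so 4 is a residue.
(5/431) = +1, so 5 is a residue.
(6/431) = +1, so 6 is a residue.
(7/431) = −1, so 7 is the smallest positive non-residue mod 431.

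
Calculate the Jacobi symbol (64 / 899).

1

Pull out 2^6: since 899 ≡ 3 (mod 8), (2/899) = -1, so (2/899)^6 = +1.
Reached (1/899) = 1. Collecting the sign flips along the way, the symbol is +1.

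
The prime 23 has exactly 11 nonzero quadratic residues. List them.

Square k = 1,…,11 (k and 23−k give the same square):
1²=1, 2²=4, 3²=9, 4²=16, 5²≡2, 6²≡13, 7²≡3, 8²≡18, 9²≡12, 10²≡8, 11²≡6 (mod 23).
So the quadratic residues mod 23 are {1, 2, 3, 4, 6, 8, 9, 12, 13, 16, 18}.

1 2 3 4 6 8 9 12 13 16 18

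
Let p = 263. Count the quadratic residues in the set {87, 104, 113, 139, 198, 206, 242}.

(87/263) = -1 → non-residue.
(104/263) = +1 → QR.
(113/263) = -1 → non-residue.
(139/263) = -1 → non-residue.
(198/263) = +1 → QR.
(206/263) = +1 → QR.
(242/263) = +1 → QR.
Total quadratic residues among the 7: 4.

4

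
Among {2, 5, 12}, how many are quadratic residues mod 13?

(2/13) = -1 → non-residue.
(5/13) = -1 → non-residue.
(12/13) = +1 → QR.
Total quadratic residues among the 3: 1.

1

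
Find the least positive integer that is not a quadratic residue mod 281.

(2/281) = +1, so 2 is a residue.
(3/281) = −1, so 3 is the smallest positive non-residue mod 281.

3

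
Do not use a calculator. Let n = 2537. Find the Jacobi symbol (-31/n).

First reduce: -31 ≡ 2506 (mod 2537).
Pull out 2: since 2537 ≡ 1 (mod 8), (2/2537) = +1.
Reciprocity: 1253 ≡ 1 and 2537 ≡ 1 (mod 4), so (1253/2537) = +(2537/1253).
Reduce top mod 1253: now compute (31/1253).
Reciprocity: 31 ≡ 3 and 1253 ≡ 1 (mod 4), so (31/1253) = +(1253/31).
Reduce top mod 31: now compute (13/31).
Reciprocity: 13 ≡ 1 and 31 ≡ 3 (mod 4), so (13/31) = +(31/13).
Reduce top mod 13: now compute (5/13).
Reciprocity: 5 ≡ 1 and 13 ≡ 1 (mod 4), so (5/13) = +(13/5).
Reduce top mod 5: now compute (3/5).
Reciprocity: 3 ≡ 3 and 5 ≡ 1 (mod 4), so (3/5) = +(5/3).
Reduce top mod 3: now compute (2/3).
Pull out 2: since 3 ≡ 3 (mod 8), (2/3) = -1.
Reached (1/3) = 1. Collecting the sign flips along the way, the symbol is -1.

-1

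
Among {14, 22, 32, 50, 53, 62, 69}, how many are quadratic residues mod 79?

4

(14/79) = -1 → non-residue.
(22/79) = +1 → QR.
(32/79) = +1 → QR.
(50/79) = +1 → QR.
(53/79) = -1 → non-residue.
(62/79) = +1 → QR.
(69/79) = -1 → non-residue.
Total quadratic residues among the 7: 4.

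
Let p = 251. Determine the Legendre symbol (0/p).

Top reduces to 0: gcd > 1, so the symbol is 0.

0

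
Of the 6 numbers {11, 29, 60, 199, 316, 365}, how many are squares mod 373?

(11/373) = -1 → non-residue.
(29/373) = +1 → QR.
(60/373) = -1 → non-residue.
(199/373) = -1 → non-residue.
(316/373) = -1 → non-residue.
(365/373) = -1 → non-residue.
Total quadratic residues among the 6: 1.

1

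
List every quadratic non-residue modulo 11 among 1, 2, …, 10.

2, 6, 7, 8, 10

Square k = 1,…,5 (k and 11−k give the same square):
1²=1, 2²=4, 3²=9, 4²≡5, 5²≡3 (mod 11).
The residues are {1, 3, 4, 5, 9}; the non-residues are the remaining 5 nonzero classes.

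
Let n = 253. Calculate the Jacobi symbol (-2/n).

First reduce: -2 ≡ 251 (mod 253).
Reciprocity: 251 ≡ 3 and 253 ≡ 1 (mod 4), so (251/253) = +(253/251).
Reduce top mod 251: now compute (2/251).
Pull out 2: since 251 ≡ 3 (mod 8), (2/251) = -1.
Reached (1/251) = 1. Collecting the sign flips along the way, the symbol is -1.

-1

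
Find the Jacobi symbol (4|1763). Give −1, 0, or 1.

Pull out 2^2: since 1763 ≡ 3 (mod 8), (2/1763) = -1, so (2/1763)^2 = +1.
Reached (1/1763) = 1. Collecting the sign flips along the way, the symbol is +1.

1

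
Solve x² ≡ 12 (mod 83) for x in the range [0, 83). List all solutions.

26, 57

Since 83 ≡ 3 (mod 4), a square root of 12 is 12^((83+1)/4) = 12^21 mod 83.
Repeated squaring: 12^2≡61, 12^4≡69, 12^8≡30, 12^16≡70 (mod 83).
12^21 = 12^(16+4+1) ≡ 26 (mod 83).
Check: 26² = 676 ≡ 12 (mod 83). The two roots are 26 and 57.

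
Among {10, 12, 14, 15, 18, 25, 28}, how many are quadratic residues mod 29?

2

(10/29) = -1 → non-residue.
(12/29) = -1 → non-residue.
(14/29) = -1 → non-residue.
(15/29) = -1 → non-residue.
(18/29) = -1 → non-residue.
(25/29) = +1 → QR.
(28/29) = +1 → QR.
Total quadratic residues among the 7: 2.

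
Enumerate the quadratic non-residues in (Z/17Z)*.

Square k = 1,…,8 (k and 17−k give the same square):
1²=1, 2²=4, 3²=9, 4²=16, 5²≡8, 6²≡2, 7²≡15, 8²≡13 (mod 17).
The residues are {1, 2, 4, 8, 9, 13, 15, 16}; the non-residues are the remaining 8 nonzero classes.

3, 5, 6, 7, 10, 11, 12, 14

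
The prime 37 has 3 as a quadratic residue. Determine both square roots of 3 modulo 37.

37 ≡ 1 (mod 4), so we find a root by search.
Trying successive values, 15² = 225 ≡ 3 (mod 37). The other root is 37 − 15 = 22.

15, 22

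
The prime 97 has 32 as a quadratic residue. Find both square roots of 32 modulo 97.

97 ≡ 1 (mod 4), so we find a root by search.
Trying successive values, 41² = 1681 ≡ 32 (mod 97). The other root is 97 − 41 = 56.

41, 56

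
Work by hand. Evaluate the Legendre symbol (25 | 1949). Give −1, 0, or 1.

1

Reciprocity: 25 ≡ 1 and 1949 ≡ 1 (mod 4), so (25/1949) = +(1949/25).
Reduce top mod 25: now compute (24/25).
Pull out 2^3: since 25 ≡ 1 (mod 8), (2/25) = +1, so (2/25)^3 = +1.
Reciprocity: 3 ≡ 3 and 25 ≡ 1 (mod 4), so (3/25) = +(25/3).
Reduce top mod 3: now compute (1/3).
Reached (1/3) = 1. Collecting the sign flips along the way, the symbol is +1.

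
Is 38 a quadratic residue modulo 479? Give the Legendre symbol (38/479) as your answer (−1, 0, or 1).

Pull out 2: since 479 ≡ 7 (mod 8), (2/479) = +1.
Reciprocity: 19 ≡ 3 and 479 ≡ 3 (mod 4), so (19/479) = −(479/19).
Reduce top mod 19: now compute (4/19).
Pull out 2^2: since 19 ≡ 3 (mod 8), (2/19) = -1, so (2/19)^2 = +1.
Reached (1/19) = 1. Collecting the sign flips along the way, the symbol is -1.

-1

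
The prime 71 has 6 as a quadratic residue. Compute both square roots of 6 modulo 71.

Since 71 ≡ 3 (mod 4), a square root of 6 is 6^((71+1)/4) = 6^18 mod 71.
Repeated squaring: 6^2≡36, 6^4≡18, 6^8≡40, 6^16≡38 (mod 71).
6^18 = 6^(16+2) ≡ 19 (mod 71).
Check: 19² = 361 ≡ 6 (mod 71). The two roots are 19 and 52.

19, 52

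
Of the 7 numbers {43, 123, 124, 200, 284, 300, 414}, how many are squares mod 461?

(43/461) = +1 → QR.
(123/461) = -1 → non-residue.
(124/461) = -1 → non-residue.
(200/461) = -1 → non-residue.
(284/461) = -1 → non-residue.
(300/461) = -1 → non-residue.
(414/461) = -1 → non-residue.
Total quadratic residues among the 7: 1.

1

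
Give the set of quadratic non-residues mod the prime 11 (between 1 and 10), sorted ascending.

Square k = 1,…,5 (k and 11−k give the same square):
1²=1, 2²=4, 3²=9, 4²≡5, 5²≡3 (mod 11).
The residues are {1, 3, 4, 5, 9}; the non-residues are the remaining 5 nonzero classes.

2,6,7,8,10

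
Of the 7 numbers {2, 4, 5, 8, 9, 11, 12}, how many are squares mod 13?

(2/13) = -1 → non-residue.
(4/13) = +1 → QR.
(5/13) = -1 → non-residue.
(8/13) = -1 → non-residue.
(9/13) = +1 → QR.
(11/13) = -1 → non-residue.
(12/13) = +1 → QR.
Total quadratic residues among the 7: 3.

3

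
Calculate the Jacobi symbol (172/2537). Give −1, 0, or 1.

Pull out 2^2: since 2537 ≡ 1 (mod 8), (2/2537) = +1, so (2/2537)^2 = +1.
Reciprocity: 43 ≡ 3 and 2537 ≡ 1 (mod 4), so (43/2537) = +(2537/43).
Reduce top mod 43: now compute (0/43).
Top reduces to 0: gcd > 1, so the symbol is 0.

0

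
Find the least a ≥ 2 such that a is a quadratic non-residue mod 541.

(2/541) = −1, so 2 is the smallest positive non-residue mod 541.

2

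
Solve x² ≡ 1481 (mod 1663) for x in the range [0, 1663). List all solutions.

556, 1107

Since 1663 ≡ 3 (mod 4), a square root of 1481 is 1481^((1663+1)/4) = 1481^416 mod 1663.
Repeated squaring: 1481^2≡1527, 1481^4≡203, 1481^8≡1297, 1481^16≡916, 1481^32≡904, 1481^64≡683, 1481^128≡849, 1481^256≡722 (mod 1663).
1481^416 = 1481^(256+128+32) ≡ 556 (mod 1663).
Check: 556² = 309136 ≡ 1481 (mod 1663). The two roots are 556 and 1107.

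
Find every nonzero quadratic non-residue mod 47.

5,10,11,13,15,19,20,22,23,26,29,30,31,33,35,38,39,40,41,43,44,45,46

Square k = 1,…,23 (k and 47−k give the same square):
1²=1, 2²=4, 3²=9, 4²=16, 5²=25, 6²=36, 7²≡2, 8²≡17, 9²≡34, 10²≡6, 11²≡27, 12²≡3, 13²≡28, 14²≡8, 15²≡37, 16²≡21, 17²≡7, 18²≡42, 19²≡32, 20²≡24, 21²≡18, 22²≡14, 23²≡12 (mod 47).
The residues are {1, 2, 3, 4, 6, 7, 8, 9, 12, 14, 16, 17, 18, 21, 24, 25, 27, 28, 32, 34, 36, 37, 42}; the non-residues are the remaining 23 nonzero classes.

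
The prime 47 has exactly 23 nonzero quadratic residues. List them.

1 2 3 4 6 7 8 9 12 14 16 17 18 21 24 25 27 28 32 34 36 37 42

Square k = 1,…,23 (k and 47−k give the same square):
1²=1, 2²=4, 3²=9, 4²=16, 5²=25, 6²=36, 7²≡2, 8²≡17, 9²≡34, 10²≡6, 11²≡27, 12²≡3, 13²≡28, 14²≡8, 15²≡37, 16²≡21, 17²≡7, 18²≡42, 19²≡32, 20²≡24, 21²≡18, 22²≡14, 23²≡12 (mod 47).
So the quadratic residues mod 47 are {1, 2, 3, 4, 6, 7, 8, 9, 12, 14, 16, 17, 18, 21, 24, 25, 27, 28, 32, 34, 36, 37, 42}.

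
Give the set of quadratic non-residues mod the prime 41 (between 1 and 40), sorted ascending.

3, 6, 7, 11, 12, 13, 14, 15, 17, 19, 22, 24, 26, 27, 28, 29, 30, 34, 35, 38

Square k = 1,…,20 (k and 41−k give the same square):
1²=1, 2²=4, 3²=9, 4²=16, 5²=25, 6²=36, 7²≡8, 8²≡23, 9²≡40, 10²≡18, 11²≡39, 12²≡21, 13²≡5, 14²≡32, 15²≡20, 16²≡10, 17²≡2, 18²≡37, 19²≡33, 20²≡31 (mod 41).
The residues are {1, 2, 4, 5, 8, 9, 10, 16, 18, 20, 21, 23, 25, 31, 32, 33, 36, 37, 39, 40}; the non-residues are the remaining 20 nonzero classes.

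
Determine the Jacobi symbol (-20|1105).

First reduce: -20 ≡ 1085 (mod 1105).
Reciprocity: 1085 ≡ 1 and 1105 ≡ 1 (mod 4), so (1085/1105) = +(1105/1085).
Reduce top mod 1085: now compute (20/1085).
Pull out 2^2: since 1085 ≡ 5 (mod 8), (2/1085) = -1, so (2/1085)^2 = +1.
Reciprocity: 5 ≡ 1 and 1085 ≡ 1 (mod 4), so (5/1085) = +(1085/5).
Reduce top mod 5: now compute (0/5).
Top reduces to 0: gcd > 1, so the symbol is 0.

0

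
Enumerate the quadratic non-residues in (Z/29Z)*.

Square k = 1,…,14 (k and 29−k give the same square):
1²=1, 2²=4, 3²=9, 4²=16, 5²=25, 6²≡7, 7²≡20, 8²≡6, 9²≡23, 10²≡13, 11²≡5, 12²≡28, 13²≡24, 14²≡22 (mod 29).
The residues are {1, 4, 5, 6, 7, 9, 13, 16, 20, 22, 23, 24, 25, 28}; the non-residues are the remaining 14 nonzero classes.

2, 3, 8, 10, 11, 12, 14, 15, 17, 18, 19, 21, 26, 27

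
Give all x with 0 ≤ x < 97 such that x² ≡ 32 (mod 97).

97 ≡ 1 (mod 4), so we find a root by search.
Trying successive values, 41² = 1681 ≡ 32 (mod 97). The other root is 97 − 41 = 56.

41, 56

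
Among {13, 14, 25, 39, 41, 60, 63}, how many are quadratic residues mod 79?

(13/79) = +1 → QR.
(14/79) = -1 → non-residue.
(25/79) = +1 → QR.
(39/79) = -1 → non-residue.
(41/79) = -1 → non-residue.
(60/79) = -1 → non-residue.
(63/79) = -1 → non-residue.
Total quadratic residues among the 7: 2.

2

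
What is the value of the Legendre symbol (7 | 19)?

Reciprocity: 7 ≡ 3 and 19 ≡ 3 (mod 4), so (7/19) = −(19/7).
Reduce top mod 7: now compute (5/7).
Reciprocity: 5 ≡ 1 and 7 ≡ 3 (mod 4), so (5/7) = +(7/5).
Reduce top mod 5: now compute (2/5).
Pull out 2: since 5 ≡ 5 (mod 8), (2/5) = -1.
Reached (1/5) = 1. Collecting the sign flips along the way, the symbol is +1.

1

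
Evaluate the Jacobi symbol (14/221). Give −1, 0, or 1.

Pull out 2: since 221 ≡ 5 (mod 8), (2/221) = -1.
Reciprocity: 7 ≡ 3 and 221 ≡ 1 (mod 4), so (7/221) = +(221/7).
Reduce top mod 7: now compute (4/7).
Pull out 2^2: since 7 ≡ 7 (mod 8), (2/7) = +1, so (2/7)^2 = +1.
Reached (1/7) = 1. Collecting the sign flips along the way, the symbol is -1.

-1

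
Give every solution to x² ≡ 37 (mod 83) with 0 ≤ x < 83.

Since 83 ≡ 3 (mod 4), a square root of 37 is 37^((83+1)/4) = 37^21 mod 83.
Repeated squaring: 37^2≡41, 37^4≡21, 37^8≡26, 37^16≡12 (mod 83).
37^21 = 37^(16+4+1) ≡ 28 (mod 83).
Check: 28² = 784 ≡ 37 (mod 83). The two roots are 28 and 55.

28, 55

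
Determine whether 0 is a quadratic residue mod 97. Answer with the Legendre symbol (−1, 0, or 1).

0

Top reduces to 0: gcd > 1, so the symbol is 0.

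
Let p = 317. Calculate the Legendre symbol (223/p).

Reciprocity: 223 ≡ 3 and 317 ≡ 1 (mod 4), so (223/317) = +(317/223).
Reduce top mod 223: now compute (94/223).
Pull out 2: since 223 ≡ 7 (mod 8), (2/223) = +1.
Reciprocity: 47 ≡ 3 and 223 ≡ 3 (mod 4), so (47/223) = −(223/47).
Reduce top mod 47: now compute (35/47).
Reciprocity: 35 ≡ 3 and 47 ≡ 3 (mod 4), so (35/47) = −(47/35).
Reduce top mod 35: now compute (12/35).
Pull out 2^2: since 35 ≡ 3 (mod 8), (2/35) = -1, so (2/35)^2 = +1.
Reciprocity: 3 ≡ 3 and 35 ≡ 3 (mod 4), so (3/35) = −(35/3).
Reduce top mod 3: now compute (2/3).
Pull out 2: since 3 ≡ 3 (mod 8), (2/3) = -1.
Reached (1/3) = 1. Collecting the sign flips along the way, the symbol is +1.

1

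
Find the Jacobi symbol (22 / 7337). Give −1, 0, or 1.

Pull out 2: since 7337 ≡ 1 (mod 8), (2/7337) = +1.
Reciprocity: 11 ≡ 3 and 7337 ≡ 1 (mod 4), so (11/7337) = +(7337/11).
Reduce top mod 11: now compute (0/11).
Top reduces to 0: gcd > 1, so the symbol is 0.

0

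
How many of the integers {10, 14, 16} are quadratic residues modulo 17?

(10/17) = -1 → non-residue.
(14/17) = -1 → non-residue.
(16/17) = +1 → QR.
Total quadratic residues among the 3: 1.

1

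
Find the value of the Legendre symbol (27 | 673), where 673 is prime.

Reciprocity: 27 ≡ 3 and 673 ≡ 1 (mod 4), so (27/673) = +(673/27).
Reduce top mod 27: now compute (25/27).
Reciprocity: 25 ≡ 1 and 27 ≡ 3 (mod 4), so (25/27) = +(27/25).
Reduce top mod 25: now compute (2/25).
Pull out 2: since 25 ≡ 1 (mod 8), (2/25) = +1.
Reached (1/25) = 1. Collecting the sign flips along the way, the symbol is +1.

1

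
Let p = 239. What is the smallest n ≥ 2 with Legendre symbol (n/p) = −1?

7

(2/239) = +1, so 2 is a residue.
(3/239) = +1, so 3 is a residue.
(4/239) = +1, so 4 is a residue.
(5/239) = +1, so 5 is a residue.
(6/239) = +1, so 6 is a residue.
(7/239) = −1, so 7 is the smallest positive non-residue mod 239.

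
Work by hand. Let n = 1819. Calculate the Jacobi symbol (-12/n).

1

First reduce: -12 ≡ 1807 (mod 1819).
Reciprocity: 1807 ≡ 3 and 1819 ≡ 3 (mod 4), so (1807/1819) = −(1819/1807).
Reduce top mod 1807: now compute (12/1807).
Pull out 2^2: since 1807 ≡ 7 (mod 8), (2/1807) = +1, so (2/1807)^2 = +1.
Reciprocity: 3 ≡ 3 and 1807 ≡ 3 (mod 4), so (3/1807) = −(1807/3).
Reduce top mod 3: now compute (1/3).
Reached (1/3) = 1. Collecting the sign flips along the way, the symbol is +1.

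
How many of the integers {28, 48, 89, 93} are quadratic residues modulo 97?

(28/97) = -1 → non-residue.
(48/97) = +1 → QR.
(89/97) = +1 → QR.
(93/97) = +1 → QR.
Total quadratic residues among the 4: 3.

3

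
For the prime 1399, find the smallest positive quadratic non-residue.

3

(2/1399) = +1, so 2 is a residue.
(3/1399) = −1, so 3 is the smallest positive non-residue mod 1399.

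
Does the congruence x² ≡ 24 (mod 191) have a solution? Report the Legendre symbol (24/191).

1

Euler's criterion: (24/191) ≡ 24^95 (mod 191).
24^2 ≡ 3 (mod 191)
24^4 ≡ 9 (mod 191)
24^8 ≡ 81 (mod 191)
24^16 ≡ 67 (mod 191)
24^32 ≡ 96 (mod 191)
24^64 ≡ 48 (mod 191)
24^95 = 24^(64+16+8+4+2+1) ≡ 1 (mod 191).
Result is 1, so (24/191) = 1.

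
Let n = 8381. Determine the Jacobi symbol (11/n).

Reciprocity: 11 ≡ 3 and 8381 ≡ 1 (mod 4), so (11/8381) = +(8381/11).
Reduce top mod 11: now compute (10/11).
Pull out 2: since 11 ≡ 3 (mod 8), (2/11) = -1.
Reciprocity: 5 ≡ 1 and 11 ≡ 3 (mod 4), so (5/11) = +(11/5).
Reduce top mod 5: now compute (1/5).
Reached (1/5) = 1. Collecting the sign flips along the way, the symbol is -1.

-1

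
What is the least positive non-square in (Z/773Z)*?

2

(2/773) = −1, so 2 is the smallest positive non-residue mod 773.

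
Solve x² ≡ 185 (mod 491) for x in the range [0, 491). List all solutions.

Since 491 ≡ 3 (mod 4), a square root of 185 is 185^((491+1)/4) = 185^123 mod 491.
Repeated squaring: 185^2≡346, 185^4≡403, 185^8≡379, 185^16≡269, 185^32≡184, 185^64≡468 (mod 491).
185^123 = 185^(64+32+16+8+2+1) ≡ 465 (mod 491).
Check: 465² = 216225 ≡ 185 (mod 491). The two roots are 26 and 465.

26, 465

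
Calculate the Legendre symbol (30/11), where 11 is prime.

-1

First reduce: 30 ≡ 8 (mod 11).
Pull out 2^3: since 11 ≡ 3 (mod 8), (2/11) = -1, so (2/11)^3 = -1.
Reached (1/11) = 1. Collecting the sign flips along the way, the symbol is -1.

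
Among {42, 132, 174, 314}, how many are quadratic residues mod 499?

(42/499) = -1 → non-residue.
(132/499) = +1 → QR.
(174/499) = +1 → QR.
(314/499) = +1 → QR.
Total quadratic residues among the 4: 3.

3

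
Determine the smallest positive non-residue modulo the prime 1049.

(2/1049) = +1, so 2 is a residue.
(3/1049) = −1, so 3 is the smallest positive non-residue mod 1049.

3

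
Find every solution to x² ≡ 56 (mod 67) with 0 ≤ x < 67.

Since 67 ≡ 3 (mod 4), a square root of 56 is 56^((67+1)/4) = 56^17 mod 67.
Repeated squaring: 56^2≡54, 56^4≡35, 56^8≡19, 56^16≡26 (mod 67).
56^17 = 56^(16+1) ≡ 49 (mod 67).
Check: 49² = 2401 ≡ 56 (mod 67). The two roots are 18 and 49.

18, 49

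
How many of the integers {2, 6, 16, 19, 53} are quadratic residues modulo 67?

3

(2/67) = -1 → non-residue.
(6/67) = +1 → QR.
(16/67) = +1 → QR.
(19/67) = +1 → QR.
(53/67) = -1 → non-residue.
Total quadratic residues among the 5: 3.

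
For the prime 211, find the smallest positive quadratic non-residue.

2

(2/211) = −1, so 2 is the smallest positive non-residue mod 211.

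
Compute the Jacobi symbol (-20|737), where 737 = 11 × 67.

First reduce: -20 ≡ 717 (mod 737).
Reciprocity: 717 ≡ 1 and 737 ≡ 1 (mod 4), so (717/737) = +(737/717).
Reduce top mod 717: now compute (20/717).
Pull out 2^2: since 717 ≡ 5 (mod 8), (2/717) = -1, so (2/717)^2 = +1.
Reciprocity: 5 ≡ 1 and 717 ≡ 1 (mod 4), so (5/717) = +(717/5).
Reduce top mod 5: now compute (2/5).
Pull out 2: since 5 ≡ 5 (mod 8), (2/5) = -1.
Reached (1/5) = 1. Collecting the sign flips along the way, the symbol is -1.

-1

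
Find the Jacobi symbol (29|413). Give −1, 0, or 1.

1

Reciprocity: 29 ≡ 1 and 413 ≡ 1 (mod 4), so (29/413) = +(413/29).
Reduce top mod 29: now compute (7/29).
Reciprocity: 7 ≡ 3 and 29 ≡ 1 (mod 4), so (7/29) = +(29/7).
Reduce top mod 7: now compute (1/7).
Reached (1/7) = 1. Collecting the sign flips along the way, the symbol is +1.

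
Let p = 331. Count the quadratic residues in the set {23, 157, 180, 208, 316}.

(23/331) = -1 → non-residue.
(157/331) = +1 → QR.
(180/331) = +1 → QR.
(208/331) = -1 → non-residue.
(316/331) = +1 → QR.
Total quadratic residues among the 5: 3.

3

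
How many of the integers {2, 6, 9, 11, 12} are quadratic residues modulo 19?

(2/19) = -1 → non-residue.
(6/19) = +1 → QR.
(9/19) = +1 → QR.
(11/19) = +1 → QR.
(12/19) = -1 → non-residue.
Total quadratic residues among the 5: 3.

3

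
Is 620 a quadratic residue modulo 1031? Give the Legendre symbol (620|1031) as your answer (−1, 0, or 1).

Euler's criterion: (620/1031) ≡ 620^515 (mod 1031).
620^2 ≡ 868 (mod 1031)
620^4 ≡ 794 (mod 1031)
620^8 ≡ 495 (mod 1031)
620^16 ≡ 678 (mod 1031)
620^32 ≡ 889 (mod 1031)
620^64 ≡ 575 (mod 1031)
620^128 ≡ 705 (mod 1031)
620^256 ≡ 83 (mod 1031)
620^512 ≡ 703 (mod 1031)
620^515 = 620^(512+2+1) ≡ 1030 (mod 1031).
Result is 1030 ≡ −1, so (620/1031) = −1.

-1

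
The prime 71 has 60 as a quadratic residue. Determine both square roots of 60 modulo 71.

Since 71 ≡ 3 (mod 4), a square root of 60 is 60^((71+1)/4) = 60^18 mod 71.
Repeated squaring: 60^2≡50, 60^4≡15, 60^8≡12, 60^16≡2 (mod 71).
60^18 = 60^(16+2) ≡ 29 (mod 71).
Check: 29² = 841 ≡ 60 (mod 71). The two roots are 29 and 42.

29, 42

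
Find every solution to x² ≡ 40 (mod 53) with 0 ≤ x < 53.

26, 27

53 ≡ 1 (mod 4), so we find a root by search.
Trying successive values, 26² = 676 ≡ 40 (mod 53). The other root is 53 − 26 = 27.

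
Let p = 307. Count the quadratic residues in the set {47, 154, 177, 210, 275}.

2

(47/307) = -1 → non-residue.
(154/307) = -1 → non-residue.
(177/307) = +1 → QR.
(210/307) = -1 → non-residue.
(275/307) = +1 → QR.
Total quadratic residues among the 5: 2.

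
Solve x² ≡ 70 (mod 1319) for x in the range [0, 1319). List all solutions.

Since 1319 ≡ 3 (mod 4), a square root of 70 is 70^((1319+1)/4) = 70^330 mod 1319.
Repeated squaring: 70^2≡943, 70^4≡243, 70^8≡1013, 70^16≡1306, 70^32≡169, 70^64≡862, 70^128≡447, 70^256≡640 (mod 1319).
70^330 = 70^(256+64+8+2) ≡ 851 (mod 1319).
Check: 851² = 724201 ≡ 70 (mod 1319). The two roots are 468 and 851.

468, 851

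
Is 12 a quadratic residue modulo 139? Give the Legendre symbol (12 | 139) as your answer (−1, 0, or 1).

Pull out 2^2: since 139 ≡ 3 (mod 8), (2/139) = -1, so (2/139)^2 = +1.
Reciprocity: 3 ≡ 3 and 139 ≡ 3 (mod 4), so (3/139) = −(139/3).
Reduce top mod 3: now compute (1/3).
Reached (1/3) = 1. Collecting the sign flips along the way, the symbol is -1.

-1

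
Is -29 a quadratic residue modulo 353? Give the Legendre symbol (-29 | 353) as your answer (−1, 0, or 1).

1

First reduce: -29 ≡ 324 (mod 353).
Pull out 2^2: since 353 ≡ 1 (mod 8), (2/353) = +1, so (2/353)^2 = +1.
Reciprocity: 81 ≡ 1 and 353 ≡ 1 (mod 4), so (81/353) = +(353/81).
Reduce top mod 81: now compute (29/81).
Reciprocity: 29 ≡ 1 and 81 ≡ 1 (mod 4), so (29/81) = +(81/29).
Reduce top mod 29: now compute (23/29).
Reciprocity: 23 ≡ 3 and 29 ≡ 1 (mod 4), so (23/29) = +(29/23).
Reduce top mod 23: now compute (6/23).
Pull out 2: since 23 ≡ 7 (mod 8), (2/23) = +1.
Reciprocity: 3 ≡ 3 and 23 ≡ 3 (mod 4), so (3/23) = −(23/3).
Reduce top mod 3: now compute (2/3).
Pull out 2: since 3 ≡ 3 (mod 8), (2/3) = -1.
Reached (1/3) = 1. Collecting the sign flips along the way, the symbol is +1.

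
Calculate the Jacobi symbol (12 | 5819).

1

Pull out 2^2: since 5819 ≡ 3 (mod 8), (2/5819) = -1, so (2/5819)^2 = +1.
Reciprocity: 3 ≡ 3 and 5819 ≡ 3 (mod 4), so (3/5819) = −(5819/3).
Reduce top mod 3: now compute (2/3).
Pull out 2: since 3 ≡ 3 (mod 8), (2/3) = -1.
Reached (1/3) = 1. Collecting the sign flips along the way, the symbol is +1.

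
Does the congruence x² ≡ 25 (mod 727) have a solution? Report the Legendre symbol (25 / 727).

1

Reciprocity: 25 ≡ 1 and 727 ≡ 3 (mod 4), so (25/727) = +(727/25).
Reduce top mod 25: now compute (2/25).
Pull out 2: since 25 ≡ 1 (mod 8), (2/25) = +1.
Reached (1/25) = 1. Collecting the sign flips along the way, the symbol is +1.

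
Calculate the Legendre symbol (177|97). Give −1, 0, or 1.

Euler's criterion: (177/97) ≡ 80^48 (mod 97).
80^2 ≡ 95 (mod 97)
80^4 ≡ 4 (mod 97)
80^8 ≡ 16 (mod 97)
80^16 ≡ 62 (mod 97)
80^32 ≡ 61 (mod 97)
80^48 = 80^(32+16) ≡ 96 (mod 97).
Result is 96 ≡ −1, so (177/97) = −1.

-1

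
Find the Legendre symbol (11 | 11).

0

First reduce: 11 ≡ 0 (mod 11).
Top reduces to 0: gcd > 1, so the symbol is 0.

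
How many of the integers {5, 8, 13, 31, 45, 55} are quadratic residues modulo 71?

(5/71) = +1 → QR.
(8/71) = +1 → QR.
(13/71) = -1 → non-residue.
(31/71) = -1 → non-residue.
(45/71) = +1 → QR.
(55/71) = -1 → non-residue.
Total quadratic residues among the 6: 3.

3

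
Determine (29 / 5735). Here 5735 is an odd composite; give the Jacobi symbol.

1

Reciprocity: 29 ≡ 1 and 5735 ≡ 3 (mod 4), so (29/5735) = +(5735/29).
Reduce top mod 29: now compute (22/29).
Pull out 2: since 29 ≡ 5 (mod 8), (2/29) = -1.
Reciprocity: 11 ≡ 3 and 29 ≡ 1 (mod 4), so (11/29) = +(29/11).
Reduce top mod 11: now compute (7/11).
Reciprocity: 7 ≡ 3 and 11 ≡ 3 (mod 4), so (7/11) = −(11/7).
Reduce top mod 7: now compute (4/7).
Pull out 2^2: since 7 ≡ 7 (mod 8), (2/7) = +1, so (2/7)^2 = +1.
Reached (1/7) = 1. Collecting the sign flips along the way, the symbol is +1.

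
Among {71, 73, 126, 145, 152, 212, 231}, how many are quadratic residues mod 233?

4

(71/233) = +1 → QR.
(73/233) = -1 → non-residue.
(126/233) = +1 → QR.
(145/233) = -1 → non-residue.
(152/233) = +1 → QR.
(212/233) = -1 → non-residue.
(231/233) = +1 → QR.
Total quadratic residues among the 7: 4.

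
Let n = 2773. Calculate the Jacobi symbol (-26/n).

-1

First reduce: -26 ≡ 2747 (mod 2773).
Reciprocity: 2747 ≡ 3 and 2773 ≡ 1 (mod 4), so (2747/2773) = +(2773/2747).
Reduce top mod 2747: now compute (26/2747).
Pull out 2: since 2747 ≡ 3 (mod 8), (2/2747) = -1.
Reciprocity: 13 ≡ 1 and 2747 ≡ 3 (mod 4), so (13/2747) = +(2747/13).
Reduce top mod 13: now compute (4/13).
Pull out 2^2: since 13 ≡ 5 (mod 8), (2/13) = -1, so (2/13)^2 = +1.
Reached (1/13) = 1. Collecting the sign flips along the way, the symbol is -1.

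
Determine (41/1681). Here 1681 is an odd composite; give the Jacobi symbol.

0

Reciprocity: 41 ≡ 1 and 1681 ≡ 1 (mod 4), so (41/1681) = +(1681/41).
Reduce top mod 41: now compute (0/41).
Top reduces to 0: gcd > 1, so the symbol is 0.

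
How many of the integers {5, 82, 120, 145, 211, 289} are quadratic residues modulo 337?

4

(5/337) = -1 → non-residue.
(82/337) = +1 → QR.
(120/337) = -1 → non-residue.
(145/337) = +1 → QR.
(211/337) = +1 → QR.
(289/337) = +1 → QR.
Total quadratic residues among the 6: 4.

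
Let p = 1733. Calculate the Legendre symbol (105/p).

1

Reciprocity: 105 ≡ 1 and 1733 ≡ 1 (mod 4), so (105/1733) = +(1733/105).
Reduce top mod 105: now compute (53/105).
Reciprocity: 53 ≡ 1 and 105 ≡ 1 (mod 4), so (53/105) = +(105/53).
Reduce top mod 53: now compute (52/53).
Pull out 2^2: since 53 ≡ 5 (mod 8), (2/53) = -1, so (2/53)^2 = +1.
Reciprocity: 13 ≡ 1 and 53 ≡ 1 (mod 4), so (13/53) = +(53/13).
Reduce top mod 13: now compute (1/13).
Reached (1/13) = 1. Collecting the sign flips along the way, the symbol is +1.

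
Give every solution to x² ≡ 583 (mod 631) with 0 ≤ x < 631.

Since 631 ≡ 3 (mod 4), a square root of 583 is 583^((631+1)/4) = 583^158 mod 631.
Repeated squaring: 583^2≡411, 583^4≡444, 583^8≡264, 583^16≡286, 583^32≡397, 583^64≡490, 583^128≡320 (mod 631).
583^158 = 583^(128+16+8+4+2) ≡ 283 (mod 631).
Check: 283² = 80089 ≡ 583 (mod 631). The two roots are 283 and 348.

283, 348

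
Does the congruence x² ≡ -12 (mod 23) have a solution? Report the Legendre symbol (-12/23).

-1

First reduce: -12 ≡ 11 (mod 23).
Reciprocity: 11 ≡ 3 and 23 ≡ 3 (mod 4), so (11/23) = −(23/11).
Reduce top mod 11: now compute (1/11).
Reached (1/11) = 1. Collecting the sign flips along the way, the symbol is -1.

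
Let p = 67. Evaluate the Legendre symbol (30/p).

Pull out 2: since 67 ≡ 3 (mod 8), (2/67) = -1.
Reciprocity: 15 ≡ 3 and 67 ≡ 3 (mod 4), so (15/67) = −(67/15).
Reduce top mod 15: now compute (7/15).
Reciprocity: 7 ≡ 3 and 15 ≡ 3 (mod 4), so (7/15) = −(15/7).
Reduce top mod 7: now compute (1/7).
Reached (1/7) = 1. Collecting the sign flips along the way, the symbol is -1.

-1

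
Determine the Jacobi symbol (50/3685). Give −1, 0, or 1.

Pull out 2: since 3685 ≡ 5 (mod 8), (2/3685) = -1.
Reciprocity: 25 ≡ 1 and 3685 ≡ 1 (mod 4), so (25/3685) = +(3685/25).
Reduce top mod 25: now compute (10/25).
Pull out 2: since 25 ≡ 1 (mod 8), (2/25) = +1.
Reciprocity: 5 ≡ 1 and 25 ≡ 1 (mod 4), so (5/25) = +(25/5).
Reduce top mod 5: now compute (0/5).
Top reduces to 0: gcd > 1, so the symbol is 0.

0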